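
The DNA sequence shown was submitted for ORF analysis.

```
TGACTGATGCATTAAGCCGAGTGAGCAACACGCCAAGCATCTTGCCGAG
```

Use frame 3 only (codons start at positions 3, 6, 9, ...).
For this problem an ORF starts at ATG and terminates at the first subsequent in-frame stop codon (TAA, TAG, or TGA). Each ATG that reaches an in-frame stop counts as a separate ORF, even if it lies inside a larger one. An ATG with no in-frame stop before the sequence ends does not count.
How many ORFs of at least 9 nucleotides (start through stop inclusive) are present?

Frame 3: ACT GAT GCA TTA AGC CGA GTG AGC AAC ACG CCA AGC ATC TTG CCG — no ATG→stop ORF.
No ORF reaches 9 nucleotides. Count = 0.

0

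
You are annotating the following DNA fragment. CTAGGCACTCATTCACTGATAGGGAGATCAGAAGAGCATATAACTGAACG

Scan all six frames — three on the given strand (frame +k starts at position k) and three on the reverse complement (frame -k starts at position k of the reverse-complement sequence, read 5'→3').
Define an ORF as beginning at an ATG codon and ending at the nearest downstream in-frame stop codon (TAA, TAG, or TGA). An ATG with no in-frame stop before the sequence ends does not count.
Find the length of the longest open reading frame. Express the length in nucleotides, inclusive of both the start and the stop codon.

12

Reverse complement (5'→3'): CGTTCAGTTATATGCTCTTCTGATCTCCCTATCAGTGAATGAGTGCCTAG
Frame +1: CTA GGC ACT CAT TCA CTG ATA GGG AGA TCA GAA GAG CAT ATA ACT GAA — no ATG→stop ORF.
Frame +2: TAG GCA CTC ATT CAC TGA TAG GGA GAT CAG AAG AGC ATA TAA CTG AAC — no ATG→stop ORF.
Frame +3: AGG CAC TCA TTC ACT GAT AGG GAG ATC AGA AGA GCA TAT AAC TGA ACG — no ATG→stop ORF.
Frame -1: CGT TCA GTT ATA TGC TCT TCT GAT CTC CCT ATC AGT GAA TGA GTG CCT — no ATG→stop ORF.
Frame -2: GTT CAG TTA TAT GCT CTT CTG ATC TCC CTA TCA GTG AAT GAG TGC CTA — no ATG→stop ORF.
Frame -3: TTC AGT TAT ATG CTC TTC TGA TCT CCC TAT CAG TGA ATG AGT GCC TAG — ATG at 12, stop TGA at 21 → 12 nt; ATG at 39, stop TAG at 48 → 12 nt.
Longest: frame -3, positions 12–23, 12 nt = 4 codons = 3 aa. → 12 nucleotides.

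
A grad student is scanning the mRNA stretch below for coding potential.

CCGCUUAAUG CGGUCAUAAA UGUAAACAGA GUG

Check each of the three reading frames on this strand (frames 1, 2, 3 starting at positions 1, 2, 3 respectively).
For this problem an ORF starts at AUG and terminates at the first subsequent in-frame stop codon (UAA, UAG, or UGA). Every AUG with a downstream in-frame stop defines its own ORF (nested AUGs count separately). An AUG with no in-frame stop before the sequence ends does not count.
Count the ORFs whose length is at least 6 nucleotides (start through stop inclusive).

2

Frame 1: CCG CUU AAU GCG GUC AUA AAU GUA AAC AGA GUG — no AUG→stop ORF.
Frame 2: CGC UUA AUG CGG UCA UAA AUG UAA ACA GAG — AUG at 8, stop UAA at 17 → 12 nt; AUG at 20, stop UAA at 23 → 6 nt.
Frame 3: GCU UAA UGC GGU CAU AAA UGU AAA CAG AGU — no AUG→stop ORF.
ORFs ≥ 6 nucleotides: frame 2 8–19 (12 nucleotides), frame 2 20–25 (6 nucleotides). Count = 2.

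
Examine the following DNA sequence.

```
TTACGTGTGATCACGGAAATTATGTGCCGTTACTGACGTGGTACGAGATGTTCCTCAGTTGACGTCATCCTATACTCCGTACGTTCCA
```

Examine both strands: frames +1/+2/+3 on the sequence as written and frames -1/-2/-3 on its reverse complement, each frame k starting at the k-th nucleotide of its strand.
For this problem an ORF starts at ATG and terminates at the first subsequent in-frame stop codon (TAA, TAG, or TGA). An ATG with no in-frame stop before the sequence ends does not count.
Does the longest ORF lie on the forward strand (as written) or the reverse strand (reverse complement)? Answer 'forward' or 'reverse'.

Reverse complement (5'→3'): TGGAACGTACGGAGTATAGGATGACGTCAACTGAGGAACATCTCGTACCACGTCAGTAACGGCACATAATTTCCGTGATCACACGTAA
Frame +1: TTA CGT GTG ATC ACG GAA ATT ATG TGC CGT TAC TGA CGT GGT ACG AGA TGT TCC TCA GTT GAC GTC ATC CTA TAC TCC GTA CGT TCC — ATG at 22, stop TGA at 34 → 15 nt.
Frame +2: TAC GTG TGA TCA CGG AAA TTA TGT GCC GTT ACT GAC GTG GTA CGA GAT GTT CCT CAG TTG ACG TCA TCC TAT ACT CCG TAC GTT CCA — no ATG→stop ORF.
Frame +3: ACG TGT GAT CAC GGA AAT TAT GTG CCG TTA CTG ACG TGG TAC GAG ATG TTC CTC AGT TGA CGT CAT CCT ATA CTC CGT ACG TTC — ATG at 48, stop TGA at 60 → 15 nt.
Frame -1: TGG AAC GTA CGG AGT ATA GGA TGA CGT CAA CTG AGG AAC ATC TCG TAC CAC GTC AGT AAC GGC ACA TAA TTT CCG TGA TCA CAC GTA — no ATG→stop ORF.
Frame -2: GGA ACG TAC GGA GTA TAG GAT GAC GTC AAC TGA GGA ACA TCT CGT ACC ACG TCA GTA ACG GCA CAT AAT TTC CGT GAT CAC ACG TAA — no ATG→stop ORF.
Frame -3: GAA CGT ACG GAG TAT AGG ATG ACG TCA ACT GAG GAA CAT CTC GTA CCA CGT CAG TAA CGG CAC ATA ATT TCC GTG ATC ACA CGT — ATG at 21, stop TAA at 57 → 39 nt.
Forward-strand max 15 nt; reverse-strand max 39 nt. The reverse strand has the longer ORF.

reverse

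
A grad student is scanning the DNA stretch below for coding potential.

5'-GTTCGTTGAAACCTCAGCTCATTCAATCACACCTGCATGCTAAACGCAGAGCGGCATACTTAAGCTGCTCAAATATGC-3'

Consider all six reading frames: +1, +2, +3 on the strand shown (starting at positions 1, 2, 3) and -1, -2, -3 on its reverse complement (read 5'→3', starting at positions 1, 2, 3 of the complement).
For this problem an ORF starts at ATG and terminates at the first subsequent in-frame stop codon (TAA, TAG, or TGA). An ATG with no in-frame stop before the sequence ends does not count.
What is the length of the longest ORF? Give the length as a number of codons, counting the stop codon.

9

Reverse complement (5'→3'): GCATATTTGAGCAGCTTAAGTATGCCGCTCTGCGTTTAGCATGCAGGTGTGATTGAATGAGCTGAGGTTTCAACGAAC
Frame +1: GTT CGT TGA AAC CTC AGC TCA TTC AAT CAC ACC TGC ATG CTA AAC GCA GAG CGG CAT ACT TAA GCT GCT CAA ATA TGC — ATG at 37, stop TAA at 61 → 27 nt.
Frame +2: TTC GTT GAA ACC TCA GCT CAT TCA ATC ACA CCT GCA TGC TAA ACG CAG AGC GGC ATA CTT AAG CTG CTC AAA TAT — no ATG→stop ORF.
Frame +3: TCG TTG AAA CCT CAG CTC ATT CAA TCA CAC CTG CAT GCT AAA CGC AGA GCG GCA TAC TTA AGC TGC TCA AAT ATG — no ATG→stop ORF.
Frame -1: GCA TAT TTG AGC AGC TTA AGT ATG CCG CTC TGC GTT TAG CAT GCA GGT GTG ATT GAA TGA GCT GAG GTT TCA ACG AAC — ATG at 22, stop TAG at 37 → 18 nt.
Frame -2: CAT ATT TGA GCA GCT TAA GTA TGC CGC TCT GCG TTT AGC ATG CAG GTG TGA TTG AAT GAG CTG AGG TTT CAA CGA — ATG at 41, stop TGA at 50 → 12 nt.
Frame -3: ATA TTT GAG CAG CTT AAG TAT GCC GCT CTG CGT TTA GCA TGC AGG TGT GAT TGA ATG AGC TGA GGT TTC AAC GAA — ATG at 57, stop TGA at 63 → 9 nt.
Longest: frame +1, positions 37–63, 27 nt = 9 codons = 8 aa. → 9 codons.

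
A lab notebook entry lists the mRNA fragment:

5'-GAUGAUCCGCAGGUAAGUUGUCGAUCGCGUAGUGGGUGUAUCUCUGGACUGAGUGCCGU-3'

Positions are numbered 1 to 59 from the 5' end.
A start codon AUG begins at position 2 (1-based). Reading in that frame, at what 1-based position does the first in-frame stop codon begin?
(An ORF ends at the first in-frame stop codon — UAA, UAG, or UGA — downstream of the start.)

Codons from position 2: AUG (2–4), AUC (5–7), CGC (8–10), AGG (11–13), UAA (14–16).
UAA is a stop codon; it begins at position 14.

14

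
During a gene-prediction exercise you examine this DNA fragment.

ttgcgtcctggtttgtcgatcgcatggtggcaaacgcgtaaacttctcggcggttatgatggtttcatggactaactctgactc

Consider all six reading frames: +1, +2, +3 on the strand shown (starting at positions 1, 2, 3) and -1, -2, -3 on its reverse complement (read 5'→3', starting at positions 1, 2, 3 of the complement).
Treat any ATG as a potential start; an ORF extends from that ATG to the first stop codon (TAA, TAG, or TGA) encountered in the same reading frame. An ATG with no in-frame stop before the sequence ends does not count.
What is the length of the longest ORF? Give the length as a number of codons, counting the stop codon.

6

Reverse complement (5'→3'): GAGTCAGAGTTAGTCCATGAAACCATCATAACCGCCGAGAAGTTTACGCGTTTGCCACCATGCGATCGACAAACCAGGACGCAA
Frame +1: TTG CGT CCT GGT TTG TCG ATC GCA TGG TGG CAA ACG CGT AAA CTT CTC GGC GGT TAT GAT GGT TTC ATG GAC TAA CTC TGA CTC — ATG at 67, stop TAA at 73 → 9 nt.
Frame +2: TGC GTC CTG GTT TGT CGA TCG CAT GGT GGC AAA CGC GTA AAC TTC TCG GCG GTT ATG ATG GTT TCA TGG ACT AAC TCT GAC — no ATG→stop ORF.
Frame +3: GCG TCC TGG TTT GTC GAT CGC ATG GTG GCA AAC GCG TAA ACT TCT CGG CGG TTA TGA TGG TTT CAT GGA CTA ACT CTG ACT — ATG at 24, stop TAA at 39 → 18 nt.
Frame -1: GAG TCA GAG TTA GTC CAT GAA ACC ATC ATA ACC GCC GAG AAG TTT ACG CGT TTG CCA CCA TGC GAT CGA CAA ACC AGG ACG CAA — no ATG→stop ORF.
Frame -2: AGT CAG AGT TAG TCC ATG AAA CCA TCA TAA CCG CCG AGA AGT TTA CGC GTT TGC CAC CAT GCG ATC GAC AAA CCA GGA CGC — ATG at 17, stop TAA at 29 → 15 nt.
Frame -3: GTC AGA GTT AGT CCA TGA AAC CAT CAT AAC CGC CGA GAA GTT TAC GCG TTT GCC ACC ATG CGA TCG ACA AAC CAG GAC GCA — no ATG→stop ORF.
Longest: frame +3, positions 24–41, 18 nt = 6 codons = 5 aa. → 6 codons.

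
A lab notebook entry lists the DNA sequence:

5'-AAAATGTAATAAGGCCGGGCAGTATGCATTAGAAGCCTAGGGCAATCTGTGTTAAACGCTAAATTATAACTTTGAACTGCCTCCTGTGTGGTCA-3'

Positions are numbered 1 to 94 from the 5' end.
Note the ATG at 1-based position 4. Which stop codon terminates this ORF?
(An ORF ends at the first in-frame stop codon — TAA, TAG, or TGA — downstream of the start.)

Codons from position 4: ATG (4–6), TAA (7–9).
The first in-frame stop codon is TAA.

TAA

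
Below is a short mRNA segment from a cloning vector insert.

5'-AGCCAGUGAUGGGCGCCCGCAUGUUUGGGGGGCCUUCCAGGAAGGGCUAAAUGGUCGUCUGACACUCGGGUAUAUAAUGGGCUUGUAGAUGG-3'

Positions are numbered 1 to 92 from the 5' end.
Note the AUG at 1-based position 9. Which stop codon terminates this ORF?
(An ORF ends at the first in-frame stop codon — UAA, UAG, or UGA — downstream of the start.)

Codons from position 9: AUG (9–11), GGC (12–14), GCC (15–17), CGC (18–20), AUG (21–23), UUU (24–26), GGG (27–29), GGG (30–32), CCU (33–35), UCC (36–38), AGG (39–41), AAG (42–44), GGC (45–47), UAA (48–50).
The first in-frame stop codon is UAA.

UAA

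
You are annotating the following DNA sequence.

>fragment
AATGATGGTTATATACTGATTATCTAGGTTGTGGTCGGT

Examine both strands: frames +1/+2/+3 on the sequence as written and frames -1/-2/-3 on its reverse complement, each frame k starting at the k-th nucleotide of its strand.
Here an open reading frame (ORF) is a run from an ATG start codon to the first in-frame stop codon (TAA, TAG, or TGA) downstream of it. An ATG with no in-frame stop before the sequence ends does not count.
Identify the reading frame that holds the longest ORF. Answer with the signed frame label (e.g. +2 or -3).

Reverse complement (5'→3'): ACCGACCACAACCTAGATAATCAGTATATAACCATCATT
Frame +1: AAT GAT GGT TAT ATA CTG ATT ATC TAG GTT GTG GTC GGT — no ATG→stop ORF.
Frame +2: ATG ATG GTT ATA TAC TGA TTA TCT AGG TTG TGG TCG — ATG at 2, stop TGA at 17 → 18 nt; ATG at 5, stop TGA at 17 → 15 nt.
Frame +3: TGA TGG TTA TAT ACT GAT TAT CTA GGT TGT GGT CGG — no ATG→stop ORF.
Frame -1: ACC GAC CAC AAC CTA GAT AAT CAG TAT ATA ACC ATC ATT — no ATG→stop ORF.
Frame -2: CCG ACC ACA ACC TAG ATA ATC AGT ATA TAA CCA TCA — no ATG→stop ORF.
Frame -3: CGA CCA CAA CCT AGA TAA TCA GTA TAT AAC CAT CAT — no ATG→stop ORF.
Longest ORF is 18 nt in frame +2 (positions 2–19).

+2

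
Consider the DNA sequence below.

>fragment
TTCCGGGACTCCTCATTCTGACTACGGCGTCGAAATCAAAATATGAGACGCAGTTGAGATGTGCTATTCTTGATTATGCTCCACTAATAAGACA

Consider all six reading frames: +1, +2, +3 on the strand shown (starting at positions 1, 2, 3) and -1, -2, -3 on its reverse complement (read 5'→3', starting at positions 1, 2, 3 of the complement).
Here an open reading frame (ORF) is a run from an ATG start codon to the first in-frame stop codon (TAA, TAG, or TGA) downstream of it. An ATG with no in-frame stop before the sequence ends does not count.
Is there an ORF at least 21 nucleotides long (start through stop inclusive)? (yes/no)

Reverse complement (5'→3'): TGTCTTATTAGTGGAGCATAATCAAGAATAGCACATCTCAACTGCGTCTCATATTTTGATTTCGACGCCGTAGTCAGAATGAGGAGTCCCGGAA
Frame +1: TTC CGG GAC TCC TCA TTC TGA CTA CGG CGT CGA AAT CAA AAT ATG AGA CGC AGT TGA GAT GTG CTA TTC TTG ATT ATG CTC CAC TAA TAA GAC — ATG at 43, stop TGA at 55 → 15 nt; ATG at 76, stop TAA at 85 → 12 nt.
Frame +2: TCC GGG ACT CCT CAT TCT GAC TAC GGC GTC GAA ATC AAA ATA TGA GAC GCA GTT GAG ATG TGC TAT TCT TGA TTA TGC TCC ACT AAT AAG ACA — ATG at 59, stop TGA at 71 → 15 nt.
Frame +3: CCG GGA CTC CTC ATT CTG ACT ACG GCG TCG AAA TCA AAA TAT GAG ACG CAG TTG AGA TGT GCT ATT CTT GAT TAT GCT CCA CTA ATA AGA — no ATG→stop ORF.
Frame -1: TGT CTT ATT AGT GGA GCA TAA TCA AGA ATA GCA CAT CTC AAC TGC GTC TCA TAT TTT GAT TTC GAC GCC GTA GTC AGA ATG AGG AGT CCC GGA — no ATG→stop ORF.
Frame -2: GTC TTA TTA GTG GAG CAT AAT CAA GAA TAG CAC ATC TCA ACT GCG TCT CAT ATT TTG ATT TCG ACG CCG TAG TCA GAA TGA GGA GTC CCG GAA — no ATG→stop ORF.
Frame -3: TCT TAT TAG TGG AGC ATA ATC AAG AAT AGC ACA TCT CAA CTG CGT CTC ATA TTT TGA TTT CGA CGC CGT AGT CAG AAT GAG GAG TCC CGG — no ATG→stop ORF.
Largest ORF found is 15 nucleotides < 21, so no.

no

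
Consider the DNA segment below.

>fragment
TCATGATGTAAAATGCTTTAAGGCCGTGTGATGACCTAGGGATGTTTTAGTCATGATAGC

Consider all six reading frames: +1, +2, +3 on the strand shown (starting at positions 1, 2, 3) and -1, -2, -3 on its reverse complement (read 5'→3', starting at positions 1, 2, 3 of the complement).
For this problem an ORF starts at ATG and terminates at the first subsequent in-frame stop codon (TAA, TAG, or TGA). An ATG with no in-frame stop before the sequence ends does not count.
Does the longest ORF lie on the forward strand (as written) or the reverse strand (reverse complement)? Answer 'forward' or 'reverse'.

Reverse complement (5'→3'): GCTATCATGACTAAAACATCCCTAGGTCATCACACGGCCTTAAAGCATTTTACATCATGA
Frame +1: TCA TGA TGT AAA ATG CTT TAA GGC CGT GTG ATG ACC TAG GGA TGT TTT AGT CAT GAT AGC — ATG at 13, stop TAA at 19 → 9 nt; ATG at 31, stop TAG at 37 → 9 nt.
Frame +2: CAT GAT GTA AAA TGC TTT AAG GCC GTG TGA TGA CCT AGG GAT GTT TTA GTC ATG ATA — no ATG→stop ORF.
Frame +3: ATG ATG TAA AAT GCT TTA AGG CCG TGT GAT GAC CTA GGG ATG TTT TAG TCA TGA TAG — ATG at 3, stop TAA at 9 → 9 nt; ATG at 6, stop TAA at 9 → 6 nt; ATG at 42, stop TAG at 48 → 9 nt.
Frame -1: GCT ATC ATG ACT AAA ACA TCC CTA GGT CAT CAC ACG GCC TTA AAG CAT TTT ACA TCA TGA — ATG at 7, stop TGA at 58 → 54 nt.
Frame -2: CTA TCA TGA CTA AAA CAT CCC TAG GTC ATC ACA CGG CCT TAA AGC ATT TTA CAT CAT — no ATG→stop ORF.
Frame -3: TAT CAT GAC TAA AAC ATC CCT AGG TCA TCA CAC GGC CTT AAA GCA TTT TAC ATC ATG — no ATG→stop ORF.
Forward-strand max 9 nt; reverse-strand max 54 nt. The reverse strand has the longer ORF.

reverse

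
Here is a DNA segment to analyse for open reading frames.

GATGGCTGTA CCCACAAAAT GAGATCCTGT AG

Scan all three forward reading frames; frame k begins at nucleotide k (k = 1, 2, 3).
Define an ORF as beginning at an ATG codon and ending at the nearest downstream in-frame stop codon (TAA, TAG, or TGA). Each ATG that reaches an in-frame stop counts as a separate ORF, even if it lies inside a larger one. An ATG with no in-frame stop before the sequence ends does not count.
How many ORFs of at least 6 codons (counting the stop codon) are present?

1

Frame 1: GAT GGC TGT ACC CAC AAA ATG AGA TCC TGT — no ATG→stop ORF.
Frame 2: ATG GCT GTA CCC ACA AAA TGA GAT CCT GTA — ATG at 2, stop TGA at 20 → 21 nt.
Frame 3: TGG CTG TAC CCA CAA AAT GAG ATC CTG TAG — no ATG→stop ORF.
ORFs ≥ 6 codons: frame 2 2–22 (7 codons). Count = 1.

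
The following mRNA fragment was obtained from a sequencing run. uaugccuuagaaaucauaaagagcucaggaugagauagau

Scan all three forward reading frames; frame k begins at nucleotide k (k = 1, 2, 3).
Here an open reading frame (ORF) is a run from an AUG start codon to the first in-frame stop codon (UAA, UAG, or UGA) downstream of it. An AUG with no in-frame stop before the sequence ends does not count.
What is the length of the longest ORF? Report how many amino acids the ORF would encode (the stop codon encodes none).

2

Frame 1: UAU GCC UUA GAA AUC AUA AAG AGC UCA GGA UGA GAU AGA — no AUG→stop ORF.
Frame 2: AUG CCU UAG AAA UCA UAA AGA GCU CAG GAU GAG AUA GAU — AUG at 2, stop UAG at 8 → 9 nt.
Frame 3: UGC CUU AGA AAU CAU AAA GAG CUC AGG AUG AGA UAG — AUG at 30, stop UAG at 36 → 9 nt.
Longest: frame 2, positions 2–10, 9 nt = 3 codons = 2 aa. → 2 amino acids.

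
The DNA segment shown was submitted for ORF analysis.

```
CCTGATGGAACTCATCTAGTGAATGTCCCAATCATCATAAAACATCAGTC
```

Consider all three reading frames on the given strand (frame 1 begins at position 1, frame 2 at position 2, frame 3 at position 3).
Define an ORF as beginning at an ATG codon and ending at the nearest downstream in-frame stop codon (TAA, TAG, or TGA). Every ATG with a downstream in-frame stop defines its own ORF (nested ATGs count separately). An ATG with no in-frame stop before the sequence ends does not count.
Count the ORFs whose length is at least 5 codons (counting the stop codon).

2

Frame 1: CCT GAT GGA ACT CAT CTA GTG AAT GTC CCA ATC ATC ATA AAA CAT CAG — no ATG→stop ORF.
Frame 2: CTG ATG GAA CTC ATC TAG TGA ATG TCC CAA TCA TCA TAA AAC ATC AGT — ATG at 5, stop TAG at 17 → 15 nt; ATG at 23, stop TAA at 38 → 18 nt.
Frame 3: TGA TGG AAC TCA TCT AGT GAA TGT CCC AAT CAT CAT AAA ACA TCA GTC — no ATG→stop ORF.
ORFs ≥ 5 codons: frame 2 5–19 (5 codons), frame 2 23–40 (6 codons). Count = 2.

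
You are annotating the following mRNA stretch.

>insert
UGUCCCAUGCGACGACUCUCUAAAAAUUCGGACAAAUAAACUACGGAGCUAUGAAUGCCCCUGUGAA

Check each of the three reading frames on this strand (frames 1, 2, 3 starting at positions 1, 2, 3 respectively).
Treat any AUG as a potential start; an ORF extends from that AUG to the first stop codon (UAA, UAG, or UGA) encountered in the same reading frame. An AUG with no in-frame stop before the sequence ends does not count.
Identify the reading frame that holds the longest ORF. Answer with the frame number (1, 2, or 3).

Frame 1: UGU CCC AUG CGA CGA CUC UCU AAA AAU UCG GAC AAA UAA ACU ACG GAG CUA UGA AUG CCC CUG UGA — AUG at 7, stop UAA at 37 → 33 nt; AUG at 55, stop UGA at 64 → 12 nt.
Frame 2: GUC CCA UGC GAC GAC UCU CUA AAA AUU CGG ACA AAU AAA CUA CGG AGC UAU GAA UGC CCC UGU GAA — no AUG→stop ORF.
Frame 3: UCC CAU GCG ACG ACU CUC UAA AAA UUC GGA CAA AUA AAC UAC GGA GCU AUG AAU GCC CCU GUG — no AUG→stop ORF.
Longest ORF is 33 nt in frame 1 (positions 7–39).

1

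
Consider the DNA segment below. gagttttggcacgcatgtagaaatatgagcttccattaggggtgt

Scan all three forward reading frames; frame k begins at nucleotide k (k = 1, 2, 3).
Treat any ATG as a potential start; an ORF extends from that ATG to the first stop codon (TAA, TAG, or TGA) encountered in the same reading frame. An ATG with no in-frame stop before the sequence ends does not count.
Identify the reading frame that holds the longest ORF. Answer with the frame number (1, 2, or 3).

Frame 1: GAG TTT TGG CAC GCA TGT AGA AAT ATG AGC TTC CAT TAG GGG TGT — ATG at 25, stop TAG at 37 → 15 nt.
Frame 2: AGT TTT GGC ACG CAT GTA GAA ATA TGA GCT TCC ATT AGG GGT — no ATG→stop ORF.
Frame 3: GTT TTG GCA CGC ATG TAG AAA TAT GAG CTT CCA TTA GGG GTG — ATG at 15, stop TAG at 18 → 6 nt.
Longest ORF is 15 nt in frame 1 (positions 25–39).

1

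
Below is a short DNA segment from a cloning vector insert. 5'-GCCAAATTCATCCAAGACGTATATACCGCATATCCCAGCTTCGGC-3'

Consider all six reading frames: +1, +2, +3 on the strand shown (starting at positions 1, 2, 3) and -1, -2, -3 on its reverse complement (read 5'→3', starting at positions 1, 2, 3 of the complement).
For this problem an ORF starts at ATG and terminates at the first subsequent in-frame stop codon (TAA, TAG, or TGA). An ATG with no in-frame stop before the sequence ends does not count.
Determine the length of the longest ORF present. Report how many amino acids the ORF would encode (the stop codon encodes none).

7

Reverse complement (5'→3'): GCCGAAGCTGGGATATGCGGTATATACGTCTTGGATGAATTTGGC
Frame +1: GCC AAA TTC ATC CAA GAC GTA TAT ACC GCA TAT CCC AGC TTC GGC — no ATG→stop ORF.
Frame +2: CCA AAT TCA TCC AAG ACG TAT ATA CCG CAT ATC CCA GCT TCG — no ATG→stop ORF.
Frame +3: CAA ATT CAT CCA AGA CGT ATA TAC CGC ATA TCC CAG CTT CGG — no ATG→stop ORF.
Frame -1: GCC GAA GCT GGG ATA TGC GGT ATA TAC GTC TTG GAT GAA TTT GGC — no ATG→stop ORF.
Frame -2: CCG AAG CTG GGA TAT GCG GTA TAT ACG TCT TGG ATG AAT TTG — no ATG→stop ORF.
Frame -3: CGA AGC TGG GAT ATG CGG TAT ATA CGT CTT GGA TGA ATT TGG — ATG at 15, stop TGA at 36 → 24 nt.
Longest: frame -3, positions 15–38, 24 nt = 8 codons = 7 aa. → 7 amino acids.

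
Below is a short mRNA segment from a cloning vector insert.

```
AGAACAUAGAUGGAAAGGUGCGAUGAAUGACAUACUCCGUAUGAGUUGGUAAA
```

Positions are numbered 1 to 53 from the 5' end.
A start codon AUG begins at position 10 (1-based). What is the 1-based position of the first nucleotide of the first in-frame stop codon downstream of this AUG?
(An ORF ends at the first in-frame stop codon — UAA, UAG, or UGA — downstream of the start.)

28

Codons from position 10: AUG (10–12), GAA (13–15), AGG (16–18), UGC (19–21), GAU (22–24), GAA (25–27), UGA (28–30).
UGA is a stop codon; it begins at position 28.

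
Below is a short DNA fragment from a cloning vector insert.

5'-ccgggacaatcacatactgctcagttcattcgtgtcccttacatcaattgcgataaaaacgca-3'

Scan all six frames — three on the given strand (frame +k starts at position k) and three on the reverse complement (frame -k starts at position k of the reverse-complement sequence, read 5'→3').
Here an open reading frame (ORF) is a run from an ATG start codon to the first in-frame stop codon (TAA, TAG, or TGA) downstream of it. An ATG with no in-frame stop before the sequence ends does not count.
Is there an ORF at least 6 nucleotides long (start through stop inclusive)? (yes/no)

yes

Reverse complement (5'→3'): TGCGTTTTTATCGCAATTGATGTAAGGGACACGAATGAACTGAGCAGTATGTGATTGTCCCGG
Frame +1: CCG GGA CAA TCA CAT ACT GCT CAG TTC ATT CGT GTC CCT TAC ATC AAT TGC GAT AAA AAC GCA — no ATG→stop ORF.
Frame +2: CGG GAC AAT CAC ATA CTG CTC AGT TCA TTC GTG TCC CTT ACA TCA ATT GCG ATA AAA ACG — no ATG→stop ORF.
Frame +3: GGG ACA ATC ACA TAC TGC TCA GTT CAT TCG TGT CCC TTA CAT CAA TTG CGA TAA AAA CGC — no ATG→stop ORF.
Frame -1: TGC GTT TTT ATC GCA ATT GAT GTA AGG GAC ACG AAT GAA CTG AGC AGT ATG TGA TTG TCC CGG — ATG at 49, stop TGA at 52 → 6 nt.
Frame -2: GCG TTT TTA TCG CAA TTG ATG TAA GGG ACA CGA ATG AAC TGA GCA GTA TGT GAT TGT CCC — ATG at 20, stop TAA at 23 → 6 nt; ATG at 35, stop TGA at 41 → 9 nt.
Frame -3: CGT TTT TAT CGC AAT TGA TGT AAG GGA CAC GAA TGA ACT GAG CAG TAT GTG ATT GTC CCG — no ATG→stop ORF.
Frame -1 has an ORF of 6 nucleotides (positions 49–54) ≥ 6, so yes.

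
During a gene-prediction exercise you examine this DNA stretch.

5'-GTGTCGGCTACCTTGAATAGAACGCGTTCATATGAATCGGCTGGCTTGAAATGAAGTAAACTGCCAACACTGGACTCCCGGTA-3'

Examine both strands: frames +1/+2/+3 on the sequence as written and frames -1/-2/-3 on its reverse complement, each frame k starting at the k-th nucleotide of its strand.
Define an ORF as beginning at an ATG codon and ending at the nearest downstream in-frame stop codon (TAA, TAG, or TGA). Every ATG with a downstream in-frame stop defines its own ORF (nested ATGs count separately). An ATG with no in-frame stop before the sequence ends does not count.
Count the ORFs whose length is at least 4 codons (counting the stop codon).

Reverse complement (5'→3'): TACCGGGAGTCCAGTGTTGGCAGTTTACTTCATTTCAAGCCAGCCGATTCATATGAACGCGTTCTATTCAAGGTAGCCGACAC
Frame +1: GTG TCG GCT ACC TTG AAT AGA ACG CGT TCA TAT GAA TCG GCT GGC TTG AAA TGA AGT AAA CTG CCA ACA CTG GAC TCC CGG — no ATG→stop ORF.
Frame +2: TGT CGG CTA CCT TGA ATA GAA CGC GTT CAT ATG AAT CGG CTG GCT TGA AAT GAA GTA AAC TGC CAA CAC TGG ACT CCC GGT — ATG at 32, stop TGA at 47 → 18 nt.
Frame +3: GTC GGC TAC CTT GAA TAG AAC GCG TTC ATA TGA ATC GGC TGG CTT GAA ATG AAG TAA ACT GCC AAC ACT GGA CTC CCG GTA — ATG at 51, stop TAA at 57 → 9 nt.
Frame -1: TAC CGG GAG TCC AGT GTT GGC AGT TTA CTT CAT TTC AAG CCA GCC GAT TCA TAT GAA CGC GTT CTA TTC AAG GTA GCC GAC — no ATG→stop ORF.
Frame -2: ACC GGG AGT CCA GTG TTG GCA GTT TAC TTC ATT TCA AGC CAG CCG ATT CAT ATG AAC GCG TTC TAT TCA AGG TAG CCG ACA — ATG at 53, stop TAG at 74 → 24 nt.
Frame -3: CCG GGA GTC CAG TGT TGG CAG TTT ACT TCA TTT CAA GCC AGC CGA TTC ATA TGA ACG CGT TCT ATT CAA GGT AGC CGA CAC — no ATG→stop ORF.
ORFs ≥ 4 codons: frame +2 32–49 (6 codons), frame -2 53–76 (8 codons). Count = 2.

2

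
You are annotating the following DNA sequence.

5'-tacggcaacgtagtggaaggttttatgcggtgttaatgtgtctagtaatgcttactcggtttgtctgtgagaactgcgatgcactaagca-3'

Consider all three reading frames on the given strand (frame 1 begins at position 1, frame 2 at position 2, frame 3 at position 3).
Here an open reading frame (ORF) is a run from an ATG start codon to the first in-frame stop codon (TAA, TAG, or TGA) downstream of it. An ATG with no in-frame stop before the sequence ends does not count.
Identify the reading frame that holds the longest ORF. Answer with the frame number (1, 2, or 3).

1

Frame 1: TAC GGC AAC GTA GTG GAA GGT TTT ATG CGG TGT TAA TGT GTC TAG TAA TGC TTA CTC GGT TTG TCT GTG AGA ACT GCG ATG CAC TAA GCA — ATG at 25, stop TAA at 34 → 12 nt; ATG at 79, stop TAA at 85 → 9 nt.
Frame 2: ACG GCA ACG TAG TGG AAG GTT TTA TGC GGT GTT AAT GTG TCT AGT AAT GCT TAC TCG GTT TGT CTG TGA GAA CTG CGA TGC ACT AAG — no ATG→stop ORF.
Frame 3: CGG CAA CGT AGT GGA AGG TTT TAT GCG GTG TTA ATG TGT CTA GTA ATG CTT ACT CGG TTT GTC TGT GAG AAC TGC GAT GCA CTA AGC — no ATG→stop ORF.
Longest ORF is 12 nt in frame 1 (positions 25–36).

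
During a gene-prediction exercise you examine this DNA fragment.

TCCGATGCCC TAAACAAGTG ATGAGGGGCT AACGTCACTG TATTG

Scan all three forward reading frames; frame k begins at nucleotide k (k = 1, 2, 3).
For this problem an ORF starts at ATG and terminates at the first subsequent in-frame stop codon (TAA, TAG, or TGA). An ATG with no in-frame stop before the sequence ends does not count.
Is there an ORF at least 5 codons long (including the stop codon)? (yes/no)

Frame 1: TCC GAT GCC CTA AAC AAG TGA TGA GGG GCT AAC GTC ACT GTA TTG — no ATG→stop ORF.
Frame 2: CCG ATG CCC TAA ACA AGT GAT GAG GGG CTA ACG TCA CTG TAT — ATG at 5, stop TAA at 11 → 9 nt.
Frame 3: CGA TGC CCT AAA CAA GTG ATG AGG GGC TAA CGT CAC TGT ATT — ATG at 21, stop TAA at 30 → 12 nt.
Largest ORF found is 4 codons < 5, so no.

no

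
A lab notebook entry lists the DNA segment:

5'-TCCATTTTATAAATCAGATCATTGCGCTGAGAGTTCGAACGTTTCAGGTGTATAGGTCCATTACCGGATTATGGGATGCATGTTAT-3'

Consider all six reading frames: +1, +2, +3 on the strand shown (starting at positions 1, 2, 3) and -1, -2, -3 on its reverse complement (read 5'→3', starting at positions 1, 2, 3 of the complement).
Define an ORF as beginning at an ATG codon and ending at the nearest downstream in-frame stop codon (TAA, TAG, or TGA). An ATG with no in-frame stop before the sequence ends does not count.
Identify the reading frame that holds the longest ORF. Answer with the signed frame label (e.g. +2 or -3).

Reverse complement (5'→3'): ATAACATGCATCCCATAATCCGGTAATGGACCTATACACCTGAAACGTTCGAACTCTCAGCGCAATGATCTGATTTATAAAATGGA
Frame +1: TCC ATT TTA TAA ATC AGA TCA TTG CGC TGA GAG TTC GAA CGT TTC AGG TGT ATA GGT CCA TTA CCG GAT TAT GGG ATG CAT GTT — no ATG→stop ORF.
Frame +2: CCA TTT TAT AAA TCA GAT CAT TGC GCT GAG AGT TCG AAC GTT TCA GGT GTA TAG GTC CAT TAC CGG ATT ATG GGA TGC ATG TTA — no ATG→stop ORF.
Frame +3: CAT TTT ATA AAT CAG ATC ATT GCG CTG AGA GTT CGA ACG TTT CAG GTG TAT AGG TCC ATT ACC GGA TTA TGG GAT GCA TGT TAT — no ATG→stop ORF.
Frame -1: ATA ACA TGC ATC CCA TAA TCC GGT AAT GGA CCT ATA CAC CTG AAA CGT TCG AAC TCT CAG CGC AAT GAT CTG ATT TAT AAA ATG — no ATG→stop ORF.
Frame -2: TAA CAT GCA TCC CAT AAT CCG GTA ATG GAC CTA TAC ACC TGA AAC GTT CGA ACT CTC AGC GCA ATG ATC TGA TTT ATA AAA TGG — ATG at 26, stop TGA at 41 → 18 nt; ATG at 65, stop TGA at 71 → 9 nt.
Frame -3: AAC ATG CAT CCC ATA ATC CGG TAA TGG ACC TAT ACA CCT GAA ACG TTC GAA CTC TCA GCG CAA TGA TCT GAT TTA TAA AAT GGA — ATG at 6, stop TAA at 24 → 21 nt.
Longest ORF is 21 nt in frame -3 (positions 6–26).

-3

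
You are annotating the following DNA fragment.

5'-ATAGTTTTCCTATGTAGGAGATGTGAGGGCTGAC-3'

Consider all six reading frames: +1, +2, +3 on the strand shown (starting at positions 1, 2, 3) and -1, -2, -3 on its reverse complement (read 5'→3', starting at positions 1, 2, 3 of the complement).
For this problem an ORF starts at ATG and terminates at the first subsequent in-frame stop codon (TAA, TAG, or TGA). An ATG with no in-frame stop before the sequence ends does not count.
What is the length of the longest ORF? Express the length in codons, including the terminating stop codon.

Reverse complement (5'→3'): GTCAGCCCTCACATCTCCTACATAGGAAAACTAT
Frame +1: ATA GTT TTC CTA TGT AGG AGA TGT GAG GGC TGA — no ATG→stop ORF.
Frame +2: TAG TTT TCC TAT GTA GGA GAT GTG AGG GCT GAC — no ATG→stop ORF.
Frame +3: AGT TTT CCT ATG TAG GAG ATG TGA GGG CTG — ATG at 12, stop TAG at 15 → 6 nt; ATG at 21, stop TGA at 24 → 6 nt.
Frame -1: GTC AGC CCT CAC ATC TCC TAC ATA GGA AAA CTA — no ATG→stop ORF.
Frame -2: TCA GCC CTC ACA TCT CCT ACA TAG GAA AAC TAT — no ATG→stop ORF.
Frame -3: CAG CCC TCA CAT CTC CTA CAT AGG AAA ACT — no ATG→stop ORF.
Longest: frame +3, positions 12–17, 6 nt = 2 codons = 1 aa. → 2 codons.

2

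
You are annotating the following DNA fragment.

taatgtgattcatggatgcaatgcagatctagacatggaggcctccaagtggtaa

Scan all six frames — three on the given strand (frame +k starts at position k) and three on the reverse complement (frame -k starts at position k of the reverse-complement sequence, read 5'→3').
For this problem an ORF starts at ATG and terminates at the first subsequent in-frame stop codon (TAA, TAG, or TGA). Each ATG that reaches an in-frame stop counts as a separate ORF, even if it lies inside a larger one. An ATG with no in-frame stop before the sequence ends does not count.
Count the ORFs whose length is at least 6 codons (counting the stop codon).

Reverse complement (5'→3'): TTACCACTTGGAGGCCTCCATGTCTAGATCTGCATTGCATCCATGAATCACATTA
Frame +1: TAA TGT GAT TCA TGG ATG CAA TGC AGA TCT AGA CAT GGA GGC CTC CAA GTG GTA — no ATG→stop ORF.
Frame +2: AAT GTG ATT CAT GGA TGC AAT GCA GAT CTA GAC ATG GAG GCC TCC AAG TGG TAA — ATG at 35, stop TAA at 53 → 21 nt.
Frame +3: ATG TGA TTC ATG GAT GCA ATG CAG ATC TAG ACA TGG AGG CCT CCA AGT GGT — ATG at 3, stop TGA at 6 → 6 nt; ATG at 12, stop TAG at 30 → 21 nt; ATG at 21, stop TAG at 30 → 12 nt.
Frame -1: TTA CCA CTT GGA GGC CTC CAT GTC TAG ATC TGC ATT GCA TCC ATG AAT CAC ATT — no ATG→stop ORF.
Frame -2: TAC CAC TTG GAG GCC TCC ATG TCT AGA TCT GCA TTG CAT CCA TGA ATC ACA TTA — ATG at 20, stop TGA at 44 → 27 nt.
Frame -3: ACC ACT TGG AGG CCT CCA TGT CTA GAT CTG CAT TGC ATC CAT GAA TCA CAT — no ATG→stop ORF.
ORFs ≥ 6 codons: frame +2 35–55 (7 codons), frame +3 12–32 (7 codons), frame -2 20–46 (9 codons). Count = 3.

3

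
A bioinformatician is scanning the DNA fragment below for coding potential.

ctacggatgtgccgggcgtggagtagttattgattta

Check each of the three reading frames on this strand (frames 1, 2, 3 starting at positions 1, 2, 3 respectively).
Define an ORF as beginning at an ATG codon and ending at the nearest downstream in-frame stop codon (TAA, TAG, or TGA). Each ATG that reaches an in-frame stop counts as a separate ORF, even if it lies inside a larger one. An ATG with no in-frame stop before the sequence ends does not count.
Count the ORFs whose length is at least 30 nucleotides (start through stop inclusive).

0

Frame 1: CTA CGG ATG TGC CGG GCG TGG AGT AGT TAT TGA TTT — ATG at 7, stop TGA at 31 → 27 nt.
Frame 2: TAC GGA TGT GCC GGG CGT GGA GTA GTT ATT GAT TTA — no ATG→stop ORF.
Frame 3: ACG GAT GTG CCG GGC GTG GAG TAG TTA TTG ATT — no ATG→stop ORF.
No ORF reaches 30 nucleotides. Count = 0.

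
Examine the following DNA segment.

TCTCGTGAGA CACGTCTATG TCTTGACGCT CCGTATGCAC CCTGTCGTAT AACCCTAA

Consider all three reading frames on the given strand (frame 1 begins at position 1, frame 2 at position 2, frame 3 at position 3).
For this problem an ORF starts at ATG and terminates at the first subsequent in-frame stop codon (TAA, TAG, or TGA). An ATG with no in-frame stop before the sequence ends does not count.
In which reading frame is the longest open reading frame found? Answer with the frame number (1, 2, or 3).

Frame 1: TCT CGT GAG ACA CGT CTA TGT CTT GAC GCT CCG TAT GCA CCC TGT CGT ATA ACC CTA — no ATG→stop ORF.
Frame 2: CTC GTG AGA CAC GTC TAT GTC TTG ACG CTC CGT ATG CAC CCT GTC GTA TAA CCC TAA — ATG at 35, stop TAA at 50 → 18 nt.
Frame 3: TCG TGA GAC ACG TCT ATG TCT TGA CGC TCC GTA TGC ACC CTG TCG TAT AAC CCT — ATG at 18, stop TGA at 24 → 9 nt.
Longest ORF is 18 nt in frame 2 (positions 35–52).

2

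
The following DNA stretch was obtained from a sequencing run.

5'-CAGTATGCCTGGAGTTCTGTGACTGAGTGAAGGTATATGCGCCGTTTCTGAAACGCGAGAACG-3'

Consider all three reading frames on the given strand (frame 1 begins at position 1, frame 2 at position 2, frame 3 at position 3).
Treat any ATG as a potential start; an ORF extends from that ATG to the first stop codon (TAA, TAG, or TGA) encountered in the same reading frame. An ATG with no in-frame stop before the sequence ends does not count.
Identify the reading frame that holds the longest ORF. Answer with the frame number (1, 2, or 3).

2

Frame 1: CAG TAT GCC TGG AGT TCT GTG ACT GAG TGA AGG TAT ATG CGC CGT TTC TGA AAC GCG AGA ACG — ATG at 37, stop TGA at 49 → 15 nt.
Frame 2: AGT ATG CCT GGA GTT CTG TGA CTG AGT GAA GGT ATA TGC GCC GTT TCT GAA ACG CGA GAA — ATG at 5, stop TGA at 20 → 18 nt.
Frame 3: GTA TGC CTG GAG TTC TGT GAC TGA GTG AAG GTA TAT GCG CCG TTT CTG AAA CGC GAG AAC — no ATG→stop ORF.
Longest ORF is 18 nt in frame 2 (positions 5–22).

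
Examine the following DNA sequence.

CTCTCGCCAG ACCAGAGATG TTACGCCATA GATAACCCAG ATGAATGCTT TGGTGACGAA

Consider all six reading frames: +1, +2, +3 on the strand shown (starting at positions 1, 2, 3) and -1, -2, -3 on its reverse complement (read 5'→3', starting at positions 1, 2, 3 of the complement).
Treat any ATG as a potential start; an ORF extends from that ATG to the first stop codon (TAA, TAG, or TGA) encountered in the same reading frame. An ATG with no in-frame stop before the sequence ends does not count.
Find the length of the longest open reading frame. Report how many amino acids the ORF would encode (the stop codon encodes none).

Reverse complement (5'→3'): TTCGTCACCAAAGCATTCATCTGGGTTATCTATGGCGTAACATCTCTGGTCTGGCGAGAG
Frame +1: CTC TCG CCA GAC CAG AGA TGT TAC GCC ATA GAT AAC CCA GAT GAA TGC TTT GGT GAC GAA — no ATG→stop ORF.
Frame +2: TCT CGC CAG ACC AGA GAT GTT ACG CCA TAG ATA ACC CAG ATG AAT GCT TTG GTG ACG — no ATG→stop ORF.
Frame +3: CTC GCC AGA CCA GAG ATG TTA CGC CAT AGA TAA CCC AGA TGA ATG CTT TGG TGA CGA — ATG at 18, stop TAA at 33 → 18 nt; ATG at 45, stop TGA at 54 → 12 nt.
Frame -1: TTC GTC ACC AAA GCA TTC ATC TGG GTT ATC TAT GGC GTA ACA TCT CTG GTC TGG CGA GAG — no ATG→stop ORF.
Frame -2: TCG TCA CCA AAG CAT TCA TCT GGG TTA TCT ATG GCG TAA CAT CTC TGG TCT GGC GAG — ATG at 32, stop TAA at 38 → 9 nt.
Frame -3: CGT CAC CAA AGC ATT CAT CTG GGT TAT CTA TGG CGT AAC ATC TCT GGT CTG GCG AGA — no ATG→stop ORF.
Longest: frame +3, positions 18–35, 18 nt = 6 codons = 5 aa. → 5 amino acids.

5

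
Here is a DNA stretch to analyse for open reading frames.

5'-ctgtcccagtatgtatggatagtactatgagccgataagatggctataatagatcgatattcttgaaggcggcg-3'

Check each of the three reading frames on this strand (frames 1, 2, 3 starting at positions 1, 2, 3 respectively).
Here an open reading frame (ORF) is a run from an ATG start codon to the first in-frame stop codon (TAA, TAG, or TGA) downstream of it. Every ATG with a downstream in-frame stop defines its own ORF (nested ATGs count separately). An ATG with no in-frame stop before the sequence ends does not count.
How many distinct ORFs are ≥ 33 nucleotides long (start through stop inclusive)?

0

Frame 1: CTG TCC CAG TAT GTA TGG ATA GTA CTA TGA GCC GAT AAG ATG GCT ATA ATA GAT CGA TAT TCT TGA AGG CGG — ATG at 40, stop TGA at 64 → 27 nt.
Frame 2: TGT CCC AGT ATG TAT GGA TAG TAC TAT GAG CCG ATA AGA TGG CTA TAA TAG ATC GAT ATT CTT GAA GGC GGC — ATG at 11, stop TAG at 20 → 12 nt.
Frame 3: GTC CCA GTA TGT ATG GAT AGT ACT ATG AGC CGA TAA GAT GGC TAT AAT AGA TCG ATA TTC TTG AAG GCG GCG — ATG at 15, stop TAA at 36 → 24 nt; ATG at 27, stop TAA at 36 → 12 nt.
No ORF reaches 33 nucleotides. Count = 0.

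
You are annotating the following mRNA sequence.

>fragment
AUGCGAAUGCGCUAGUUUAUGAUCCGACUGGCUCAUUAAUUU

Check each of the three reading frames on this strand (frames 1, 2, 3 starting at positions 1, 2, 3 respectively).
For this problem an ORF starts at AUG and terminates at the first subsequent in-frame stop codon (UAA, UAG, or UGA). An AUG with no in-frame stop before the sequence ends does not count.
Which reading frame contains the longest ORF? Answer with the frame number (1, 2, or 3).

1

Frame 1: AUG CGA AUG CGC UAG UUU AUG AUC CGA CUG GCU CAU UAA UUU — AUG at 1, stop UAG at 13 → 15 nt; AUG at 7, stop UAG at 13 → 9 nt; AUG at 19, stop UAA at 37 → 21 nt.
Frame 2: UGC GAA UGC GCU AGU UUA UGA UCC GAC UGG CUC AUU AAU — no AUG→stop ORF.
Frame 3: GCG AAU GCG CUA GUU UAU GAU CCG ACU GGC UCA UUA AUU — no AUG→stop ORF.
Longest ORF is 21 nt in frame 1 (positions 19–39).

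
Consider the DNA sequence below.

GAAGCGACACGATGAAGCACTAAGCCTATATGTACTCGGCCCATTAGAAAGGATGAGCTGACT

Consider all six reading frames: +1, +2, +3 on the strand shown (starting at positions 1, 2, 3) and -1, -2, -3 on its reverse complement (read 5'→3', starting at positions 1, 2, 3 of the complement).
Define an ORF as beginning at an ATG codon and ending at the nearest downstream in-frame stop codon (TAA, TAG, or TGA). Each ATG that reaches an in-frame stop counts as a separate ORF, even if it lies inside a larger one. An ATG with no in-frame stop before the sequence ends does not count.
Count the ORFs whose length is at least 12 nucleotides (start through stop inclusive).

2

Reverse complement (5'→3'): AGTCAGCTCATCCTTTCTAATGGGCCGAGTACATATAGGCTTAGTGCTTCATCGTGTCGCTTC
Frame +1: GAA GCG ACA CGA TGA AGC ACT AAG CCT ATA TGT ACT CGG CCC ATT AGA AAG GAT GAG CTG ACT — no ATG→stop ORF.
Frame +2: AAG CGA CAC GAT GAA GCA CTA AGC CTA TAT GTA CTC GGC CCA TTA GAA AGG ATG AGC TGA — ATG at 53, stop TGA at 59 → 9 nt.
Frame +3: AGC GAC ACG ATG AAG CAC TAA GCC TAT ATG TAC TCG GCC CAT TAG AAA GGA TGA GCT GAC — ATG at 12, stop TAA at 21 → 12 nt; ATG at 30, stop TAG at 45 → 18 nt.
Frame -1: AGT CAG CTC ATC CTT TCT AAT GGG CCG AGT ACA TAT AGG CTT AGT GCT TCA TCG TGT CGC TTC — no ATG→stop ORF.
Frame -2: GTC AGC TCA TCC TTT CTA ATG GGC CGA GTA CAT ATA GGC TTA GTG CTT CAT CGT GTC GCT — no ATG→stop ORF.
Frame -3: TCA GCT CAT CCT TTC TAA TGG GCC GAG TAC ATA TAG GCT TAG TGC TTC ATC GTG TCG CTT — no ATG→stop ORF.
ORFs ≥ 12 nucleotides: frame +3 12–23 (12 nucleotides), frame +3 30–47 (18 nucleotides). Count = 2.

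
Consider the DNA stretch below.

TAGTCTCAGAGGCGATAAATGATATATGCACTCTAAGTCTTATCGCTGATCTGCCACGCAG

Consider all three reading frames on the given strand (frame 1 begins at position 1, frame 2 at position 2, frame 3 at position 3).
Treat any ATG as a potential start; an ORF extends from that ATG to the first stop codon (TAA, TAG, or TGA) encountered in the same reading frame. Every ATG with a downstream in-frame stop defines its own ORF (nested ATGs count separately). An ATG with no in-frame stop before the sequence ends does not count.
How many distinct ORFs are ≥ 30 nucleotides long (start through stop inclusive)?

0

Frame 1: TAG TCT CAG AGG CGA TAA ATG ATA TAT GCA CTC TAA GTC TTA TCG CTG ATC TGC CAC GCA — ATG at 19, stop TAA at 34 → 18 nt.
Frame 2: AGT CTC AGA GGC GAT AAA TGA TAT ATG CAC TCT AAG TCT TAT CGC TGA TCT GCC ACG CAG — ATG at 26, stop TGA at 47 → 24 nt.
Frame 3: GTC TCA GAG GCG ATA AAT GAT ATA TGC ACT CTA AGT CTT ATC GCT GAT CTG CCA CGC — no ATG→stop ORF.
No ORF reaches 30 nucleotides. Count = 0.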